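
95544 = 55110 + 40434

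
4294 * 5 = 21470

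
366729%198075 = 168654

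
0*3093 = 0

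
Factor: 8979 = 3^1 * 41^1 * 73^1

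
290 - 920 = -630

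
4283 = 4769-486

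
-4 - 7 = -11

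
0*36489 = 0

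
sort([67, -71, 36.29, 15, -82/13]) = [-71, -82/13, 15, 36.29, 67]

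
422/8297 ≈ 0.0509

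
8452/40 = 211 + 3/10 = 211.30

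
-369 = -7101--6732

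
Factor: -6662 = -1 * 2^1 * 3331^1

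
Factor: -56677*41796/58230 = -1*2^1*3^3*5^(-1)*19^2*43^1*157^1*647^(-1) = -131603994/3235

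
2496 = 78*32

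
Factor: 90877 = 19^1*4783^1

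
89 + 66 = 155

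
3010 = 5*602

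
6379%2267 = 1845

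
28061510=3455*8122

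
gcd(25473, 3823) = 1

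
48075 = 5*9615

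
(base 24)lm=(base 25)l1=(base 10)526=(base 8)1016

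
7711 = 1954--5757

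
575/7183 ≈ 0.0801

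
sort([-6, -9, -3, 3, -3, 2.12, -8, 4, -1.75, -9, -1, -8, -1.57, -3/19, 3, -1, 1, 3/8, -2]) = [-9, -9, -8, -8, -6, -3, -3, -2, -1.75, -1.57, -1, -1, -3/19, 3/8, 1, 2.12, 3, 3, 4]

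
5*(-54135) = -270675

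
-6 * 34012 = -204072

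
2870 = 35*82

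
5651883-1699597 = 3952286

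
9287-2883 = 6404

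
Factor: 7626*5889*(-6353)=-1*2^1*3^2*13^1*31^1*41^1*151^1*6353^1=-285310142442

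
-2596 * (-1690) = 4387240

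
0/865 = 0 = 0.00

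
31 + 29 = 60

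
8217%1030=1007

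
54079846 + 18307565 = 72387411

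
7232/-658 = -3616/329 ≈ -10.99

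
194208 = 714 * 272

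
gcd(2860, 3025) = 55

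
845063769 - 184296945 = 660766824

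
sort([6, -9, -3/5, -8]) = [-9, -8, -3/5, 6]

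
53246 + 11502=64748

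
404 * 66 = 26664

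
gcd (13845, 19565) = 65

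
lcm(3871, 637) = 50323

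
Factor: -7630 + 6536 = -1*2^1*547^1 = -1094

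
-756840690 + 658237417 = -98603273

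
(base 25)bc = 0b100011111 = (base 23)cb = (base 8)437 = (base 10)287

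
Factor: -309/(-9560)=2^(-3)*3^1*5^(-1)*103^1*239^(-1)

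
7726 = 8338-612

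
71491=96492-25001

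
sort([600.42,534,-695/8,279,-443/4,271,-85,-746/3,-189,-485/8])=[-746/3,-189,-443/4,-695/8,-85,-485/8,271,279,534,600.42]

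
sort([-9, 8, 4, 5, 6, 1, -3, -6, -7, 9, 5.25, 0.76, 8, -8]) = [-9, -8, -7, -6, -3, 0.76, 1, 4, 5, 5.25, 6, 8, 8, 9]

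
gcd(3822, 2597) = 49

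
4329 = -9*(-481)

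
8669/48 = 180 + 29/48 ≈ 180.60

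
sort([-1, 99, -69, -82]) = [-82, -69, -1, 99]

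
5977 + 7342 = 13319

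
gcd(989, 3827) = 43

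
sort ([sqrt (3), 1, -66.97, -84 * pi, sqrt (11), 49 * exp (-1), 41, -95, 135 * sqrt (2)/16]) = [-84 * pi, -95, -66.97, 1, sqrt (3), sqrt (11), 135 * sqrt (2)/16, 49 * exp (-1), 41]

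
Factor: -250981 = -1 * 419^1 * 599^1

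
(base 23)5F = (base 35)3P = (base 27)4M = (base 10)130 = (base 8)202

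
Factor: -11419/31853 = -1 * 19^1 * 53^(-1) = -19/53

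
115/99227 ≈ 0.00116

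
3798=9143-5345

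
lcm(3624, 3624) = 3624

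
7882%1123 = 21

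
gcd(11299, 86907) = 1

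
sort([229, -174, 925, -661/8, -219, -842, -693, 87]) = [-842, -693, -219, -174, -661/8, 87, 229, 925]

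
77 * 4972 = 382844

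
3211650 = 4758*675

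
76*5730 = 435480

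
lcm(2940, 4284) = 149940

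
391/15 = 26 + 1/15≈26.07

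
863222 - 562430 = 300792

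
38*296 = 11248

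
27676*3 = 83028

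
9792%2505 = 2277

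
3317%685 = 577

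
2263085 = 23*98395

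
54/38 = 27/19 ≈ 1.42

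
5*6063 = 30315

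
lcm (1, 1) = 1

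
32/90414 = 16/45207 ≈ 0.000354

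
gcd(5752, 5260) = 4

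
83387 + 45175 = 128562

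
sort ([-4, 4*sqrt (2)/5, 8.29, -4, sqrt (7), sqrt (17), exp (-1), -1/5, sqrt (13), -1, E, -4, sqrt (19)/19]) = [-4, -4, -4, -1, -1/5, sqrt (19)/19, exp (-1), 4*sqrt (2)/5, sqrt (7), E, sqrt (13), sqrt (17), 8.29]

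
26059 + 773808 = 799867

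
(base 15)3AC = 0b1101000101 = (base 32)Q5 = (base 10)837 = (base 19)261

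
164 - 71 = 93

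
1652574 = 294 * 5621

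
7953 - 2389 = 5564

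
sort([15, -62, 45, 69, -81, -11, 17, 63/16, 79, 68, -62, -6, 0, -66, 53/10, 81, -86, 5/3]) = [-86, -81, -66, -62, -62, -11, -6, 0, 5/3, 63/16, 53/10, 15, 17, 45, 68, 69, 79, 81]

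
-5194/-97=53 + 53/97 ≈ 53.55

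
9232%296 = 56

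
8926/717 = 12 + 322/717 ≈ 12.45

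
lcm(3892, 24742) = 346388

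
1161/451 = 2 + 259/451 ≈ 2.57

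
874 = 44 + 830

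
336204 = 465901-129697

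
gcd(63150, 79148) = 842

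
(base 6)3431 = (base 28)10r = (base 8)1453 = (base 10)811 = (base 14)41d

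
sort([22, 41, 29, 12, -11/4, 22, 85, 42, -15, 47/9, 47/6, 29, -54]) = [-54, -15, -11/4, 47/9, 47/6, 12, 22, 22, 29, 29, 41, 42, 85]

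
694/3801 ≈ 0.183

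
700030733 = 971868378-271837645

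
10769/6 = 1794 + 5/6 ≈ 1794.83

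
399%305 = 94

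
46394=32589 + 13805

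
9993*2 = 19986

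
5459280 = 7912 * 690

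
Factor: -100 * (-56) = 2^5 * 5^2 * 7^1 = 5600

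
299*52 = 15548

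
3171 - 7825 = -4654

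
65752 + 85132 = 150884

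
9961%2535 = 2356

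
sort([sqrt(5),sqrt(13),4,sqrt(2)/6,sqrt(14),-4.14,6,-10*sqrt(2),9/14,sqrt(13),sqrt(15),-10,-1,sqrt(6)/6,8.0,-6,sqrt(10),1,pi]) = [-10*sqrt(2),-10,-6,-4.14,-1,sqrt(2)/6,sqrt(6)/6,9/14,1,sqrt(5),pi,sqrt(10),sqrt(13),sqrt(13),sqrt(14),sqrt(15),4,6,8.0]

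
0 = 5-5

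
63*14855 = 935865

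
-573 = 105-678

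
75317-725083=-649766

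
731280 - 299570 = 431710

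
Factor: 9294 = 2^1 * 3^1 * 1549^1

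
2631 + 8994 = 11625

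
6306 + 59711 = 66017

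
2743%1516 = 1227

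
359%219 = 140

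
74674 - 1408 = 73266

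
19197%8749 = 1699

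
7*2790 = 19530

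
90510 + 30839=121349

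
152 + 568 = 720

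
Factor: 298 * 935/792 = 2^ (-2) * 3^ (-2) * 5^1 * 17^1 * 149^1 = 12665/36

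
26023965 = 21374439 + 4649526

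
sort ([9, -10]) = [-10, 9]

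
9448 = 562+8886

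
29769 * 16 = 476304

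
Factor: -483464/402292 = -1*2^1*11^(-1)*41^(-1)*271^1 = -542/451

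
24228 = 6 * 4038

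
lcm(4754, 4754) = 4754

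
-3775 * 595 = -2246125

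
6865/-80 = -85 - 13/16 ≈ -85.81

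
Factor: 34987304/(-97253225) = -1 * 2^3 * 5^(-2) * 11^1 * 151^1 * 2633^1 * 3890129^(-1)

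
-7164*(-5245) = 37575180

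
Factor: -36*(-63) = 2^2*3^4*7^1 = 2268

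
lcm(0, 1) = 0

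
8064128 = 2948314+5115814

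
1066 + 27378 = 28444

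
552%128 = 40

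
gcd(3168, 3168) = 3168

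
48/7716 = 4/643 ≈ 0.00622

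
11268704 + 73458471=84727175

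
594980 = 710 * 838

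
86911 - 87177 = -266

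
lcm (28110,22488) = 112440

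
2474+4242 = 6716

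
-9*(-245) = 2205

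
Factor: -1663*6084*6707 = -1*2^2*3^2*13^2*19^1*353^1*1663^1 = -67859360244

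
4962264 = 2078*2388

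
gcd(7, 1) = 1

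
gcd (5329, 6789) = 73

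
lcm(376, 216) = 10152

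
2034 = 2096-62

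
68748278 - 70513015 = -1764737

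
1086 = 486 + 600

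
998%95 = 48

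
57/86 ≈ 0.663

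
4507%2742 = 1765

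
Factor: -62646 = -1*2^1*3^1*53^1*197^1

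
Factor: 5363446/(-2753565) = -1 * 2^1 * 3^(-1) * 5^(-1) * 11^2 * 37^1 * 599^1 * 183571^(-1)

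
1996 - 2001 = -5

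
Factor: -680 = -1*2^3*5^1*17^1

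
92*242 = 22264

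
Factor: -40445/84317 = -1 * 5^1 * 8089^1 * 84317^(-1)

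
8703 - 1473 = 7230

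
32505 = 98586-66081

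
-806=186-992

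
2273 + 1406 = 3679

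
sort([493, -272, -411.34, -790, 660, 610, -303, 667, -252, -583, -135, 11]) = [-790, -583, -411.34, -303, -272, -252, -135, 11, 493, 610, 660, 667]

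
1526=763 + 763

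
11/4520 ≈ 0.00243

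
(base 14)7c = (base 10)110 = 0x6e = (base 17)68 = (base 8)156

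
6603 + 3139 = 9742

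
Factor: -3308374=-1 * 2^1 * 571^1 * 2897^1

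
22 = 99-77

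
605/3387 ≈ 0.179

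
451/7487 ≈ 0.0602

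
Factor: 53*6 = 2^1*3^1*53^1 = 318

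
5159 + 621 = 5780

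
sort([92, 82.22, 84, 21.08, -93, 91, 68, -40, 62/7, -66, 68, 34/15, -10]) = [-93, -66, -40, -10, 34/15, 62/7, 21.08, 68, 68, 82.22, 84, 91, 92]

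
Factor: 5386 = 2^1*2693^1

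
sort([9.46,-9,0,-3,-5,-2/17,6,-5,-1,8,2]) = [-9,-5,-5,-3,-1,-2/17,0,2,6,8,9.46]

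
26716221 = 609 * 43869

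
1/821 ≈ 0.00122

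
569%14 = 9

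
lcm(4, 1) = 4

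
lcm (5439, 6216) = 43512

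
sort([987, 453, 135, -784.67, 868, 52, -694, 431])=[-784.67, -694, 52, 135, 431, 453, 868, 987]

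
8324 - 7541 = 783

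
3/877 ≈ 0.00342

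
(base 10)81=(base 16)51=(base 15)56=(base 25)36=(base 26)33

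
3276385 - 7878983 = -4602598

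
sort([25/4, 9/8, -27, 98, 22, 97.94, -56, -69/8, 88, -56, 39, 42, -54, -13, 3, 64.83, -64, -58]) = [-64, -58, -56, -56, -54, -27, -13, -69/8, 9/8, 3, 25/4, 22, 39, 42, 64.83, 88, 97.94, 98]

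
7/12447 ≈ 0.000562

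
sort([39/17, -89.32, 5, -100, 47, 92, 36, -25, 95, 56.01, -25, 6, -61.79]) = [-100, -89.32, -61.79, -25, -25, 39/17, 5, 6, 36, 47, 56.01, 92, 95]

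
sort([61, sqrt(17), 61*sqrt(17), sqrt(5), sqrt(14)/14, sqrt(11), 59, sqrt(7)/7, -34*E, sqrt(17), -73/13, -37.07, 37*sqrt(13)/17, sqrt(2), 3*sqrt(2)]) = [-34*E, -37.07, -73/13, sqrt(14)/14, sqrt(7)/7, sqrt(2), sqrt(5), sqrt(11), sqrt(17), sqrt(17), 3*sqrt(2), 37*sqrt(13)/17, 59, 61, 61*sqrt(17)]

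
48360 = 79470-31110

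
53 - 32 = 21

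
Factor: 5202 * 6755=2^1 * 3^2 * 5^1 * 7^1 * 17^2 * 193^1=35139510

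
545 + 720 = 1265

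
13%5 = 3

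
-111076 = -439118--328042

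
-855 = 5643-6498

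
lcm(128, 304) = 2432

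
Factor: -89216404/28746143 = -1*2^2*61^1*365641^1*28746143^(-1) 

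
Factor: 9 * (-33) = -1 * 3^3 * 11^1 = -297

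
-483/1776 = -161/592 ≈ -0.272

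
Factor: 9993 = 3^1 * 3331^1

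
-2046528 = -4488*456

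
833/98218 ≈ 0.00848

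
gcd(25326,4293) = 27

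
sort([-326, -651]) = [-651, -326]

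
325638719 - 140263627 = 185375092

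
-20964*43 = -901452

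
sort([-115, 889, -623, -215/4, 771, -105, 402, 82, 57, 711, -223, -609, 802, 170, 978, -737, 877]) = [-737, -623, -609, -223, -115, -105, -215/4, 57, 82, 170, 402, 711, 771, 802, 877, 889, 978]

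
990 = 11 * 90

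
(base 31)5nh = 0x159f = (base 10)5535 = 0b1010110011111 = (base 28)71j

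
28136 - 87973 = -59837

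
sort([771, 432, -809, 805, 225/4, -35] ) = [-809, -35, 225/4, 432, 771, 805] 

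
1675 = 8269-6594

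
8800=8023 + 777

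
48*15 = 720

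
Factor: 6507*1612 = 2^2*3^3*13^1*31^1*241^1 = 10489284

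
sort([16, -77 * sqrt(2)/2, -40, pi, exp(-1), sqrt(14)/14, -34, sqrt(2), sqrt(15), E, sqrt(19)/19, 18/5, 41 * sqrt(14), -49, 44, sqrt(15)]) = [-77 * sqrt(2)/2, -49, -40, -34, sqrt(19)/19, sqrt(14)/14, exp(-1), sqrt(2), E, pi, 18/5, sqrt(15), sqrt(15), 16, 44, 41 * sqrt(14)]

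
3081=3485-404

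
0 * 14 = 0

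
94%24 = 22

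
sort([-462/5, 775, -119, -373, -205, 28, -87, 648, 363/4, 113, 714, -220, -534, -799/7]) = [-534, -373, -220, -205, -119, -799/7, -462/5, -87, 28, 363/4, 113, 648, 714, 775]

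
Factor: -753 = -1*3^1*251^1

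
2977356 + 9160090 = 12137446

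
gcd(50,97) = 1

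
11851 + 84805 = 96656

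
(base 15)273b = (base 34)78h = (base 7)33302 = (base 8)20275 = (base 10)8381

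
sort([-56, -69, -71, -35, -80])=[-80, -71, -69, -56, -35]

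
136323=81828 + 54495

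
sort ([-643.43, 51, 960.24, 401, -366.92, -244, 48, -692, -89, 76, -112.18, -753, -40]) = [-753, -692, -643.43, -366.92, -244, -112.18, -89, -40, 48, 51, 76, 401, 960.24]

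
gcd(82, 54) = 2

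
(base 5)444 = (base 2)1111100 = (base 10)124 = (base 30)44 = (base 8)174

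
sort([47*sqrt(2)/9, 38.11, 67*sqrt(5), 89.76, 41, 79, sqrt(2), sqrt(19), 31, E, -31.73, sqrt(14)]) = [-31.73, sqrt(2), E, sqrt(14), sqrt(19), 47*sqrt(2)/9, 31, 38.11, 41, 79, 89.76, 67*sqrt(5)]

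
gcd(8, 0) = 8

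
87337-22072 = 65265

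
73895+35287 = 109182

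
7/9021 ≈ 0.000776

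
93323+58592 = 151915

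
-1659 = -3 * 553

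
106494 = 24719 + 81775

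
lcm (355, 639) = 3195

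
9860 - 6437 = 3423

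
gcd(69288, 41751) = 3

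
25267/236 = 107 + 15/236 ≈ 107.06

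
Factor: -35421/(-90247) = 3^1 * 11807^1 * 90247^(-1)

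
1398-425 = 973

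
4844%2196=452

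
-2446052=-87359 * 28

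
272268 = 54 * 5042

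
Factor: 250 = 2^1*5^3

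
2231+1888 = 4119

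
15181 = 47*323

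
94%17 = 9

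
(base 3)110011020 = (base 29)afh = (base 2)10001010011110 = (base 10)8862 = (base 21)k20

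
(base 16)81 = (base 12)a9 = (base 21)63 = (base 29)4d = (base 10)129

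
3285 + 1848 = 5133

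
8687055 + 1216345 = 9903400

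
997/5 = 199+2/5 = 199.40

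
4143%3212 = 931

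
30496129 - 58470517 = -27974388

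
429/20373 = 143/6791 ≈ 0.0211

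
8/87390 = 4/43695≈0.0000915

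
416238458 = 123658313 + 292580145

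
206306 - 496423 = -290117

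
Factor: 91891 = 43^1*2137^1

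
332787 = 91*3657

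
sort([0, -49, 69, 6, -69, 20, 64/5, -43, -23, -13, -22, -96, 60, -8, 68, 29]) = [-96, -69, -49, -43, -23, -22, -13, -8, 0, 6, 64/5, 20, 29, 60, 68, 69]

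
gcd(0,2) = 2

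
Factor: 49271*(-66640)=-1*2^4*5^1*7^2*17^1*29^1*1699^1=-3283419440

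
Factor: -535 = -1 * 5^1 * 107^1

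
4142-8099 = -3957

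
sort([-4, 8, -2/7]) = [-4, -2/7, 8]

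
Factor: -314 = -1 * 2^1 * 157^1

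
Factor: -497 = -1*7^1*71^1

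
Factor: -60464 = -1*2^4*3779^1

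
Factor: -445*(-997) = 5^1*89^1*997^1 = 443665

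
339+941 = 1280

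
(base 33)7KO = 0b10000001110011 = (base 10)8307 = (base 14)3055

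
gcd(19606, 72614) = 2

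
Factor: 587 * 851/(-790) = -1 * 2^(-1) * 5^(-1) * 23^1 * 37^1 * 79^(-1) * 587^1 = -499537/790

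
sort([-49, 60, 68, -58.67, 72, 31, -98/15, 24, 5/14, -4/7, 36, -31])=[-58.67, -49, -31, -98/15, -4/7, 5/14, 24, 31, 36, 60, 68, 72]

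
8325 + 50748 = 59073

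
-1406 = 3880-5286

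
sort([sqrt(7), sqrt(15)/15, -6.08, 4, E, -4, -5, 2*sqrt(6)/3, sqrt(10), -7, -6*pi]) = [-6*pi, -7, -6.08, -5, -4, sqrt(15)/15, 2*sqrt(6)/3, sqrt(7), E, sqrt(10), 4]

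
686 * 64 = 43904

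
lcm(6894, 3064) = 27576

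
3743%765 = 683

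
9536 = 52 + 9484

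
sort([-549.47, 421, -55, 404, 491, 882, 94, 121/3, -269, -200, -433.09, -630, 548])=[-630, -549.47, -433.09, -269, -200, -55, 121/3, 94, 404, 421, 491, 548, 882]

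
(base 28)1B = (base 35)14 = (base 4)213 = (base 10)39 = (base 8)47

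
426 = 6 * 71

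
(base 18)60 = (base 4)1230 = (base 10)108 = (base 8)154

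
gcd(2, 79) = 1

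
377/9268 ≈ 0.0407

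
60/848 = 15/212 ≈ 0.0708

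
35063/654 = 53 + 401/654 ≈ 53.61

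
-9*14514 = -130626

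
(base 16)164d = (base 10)5709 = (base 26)8bf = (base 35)4n4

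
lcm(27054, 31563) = 189378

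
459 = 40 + 419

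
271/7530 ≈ 0.0360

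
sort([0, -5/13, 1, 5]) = [-5/13, 0, 1, 5]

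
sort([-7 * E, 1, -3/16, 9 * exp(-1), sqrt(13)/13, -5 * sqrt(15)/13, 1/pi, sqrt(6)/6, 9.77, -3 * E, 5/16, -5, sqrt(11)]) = [-7 * E, -3 * E, -5, -5 * sqrt(15)/13, -3/16, sqrt(13)/13, 5/16, 1/pi, sqrt(6)/6, 1, 9 * exp(-1), sqrt(11), 9.77]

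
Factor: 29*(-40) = -1*2^3*5^1*29^1 = -1160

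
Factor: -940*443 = -1*2^2*5^1*47^1*443^1 = -416420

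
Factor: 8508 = 2^2*3^1*709^1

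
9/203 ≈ 0.0443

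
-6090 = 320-6410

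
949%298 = 55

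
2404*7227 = 17373708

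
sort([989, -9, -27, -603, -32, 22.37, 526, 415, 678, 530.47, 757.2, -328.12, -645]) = [-645, -603, -328.12, -32, -27, -9, 22.37, 415, 526, 530.47, 678, 757.2, 989]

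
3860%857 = 432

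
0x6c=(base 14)7a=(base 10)108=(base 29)3l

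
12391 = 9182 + 3209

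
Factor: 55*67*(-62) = -1*2^1*5^1*11^1*31^1*67^1 = -228470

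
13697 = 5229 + 8468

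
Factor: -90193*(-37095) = 3^1*5^1*19^1*47^1*101^1*2473^1 = 3345709335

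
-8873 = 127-9000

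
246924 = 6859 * 36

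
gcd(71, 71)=71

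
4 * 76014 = 304056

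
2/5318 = 1/2659 ≈ 0.000376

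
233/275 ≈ 0.847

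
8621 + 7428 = 16049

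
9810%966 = 150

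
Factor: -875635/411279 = -1*3^(-1)*5^1*11^(-3)*73^1*103^(-1)*2399^1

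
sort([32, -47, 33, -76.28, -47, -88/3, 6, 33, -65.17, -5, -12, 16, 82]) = [-76.28, -65.17, -47, -47, -88/3, -12, -5, 6, 16, 32, 33, 33, 82]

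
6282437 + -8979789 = -2697352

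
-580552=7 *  (-82936)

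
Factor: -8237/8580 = -1*2^(-2)*3^(-1)*5^(-1)*11^(-1)*13^(-1)*8237^1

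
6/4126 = 3/2063 ≈ 0.00145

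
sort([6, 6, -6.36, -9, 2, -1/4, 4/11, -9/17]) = [-9, -6.36, -9/17, -1/4, 4/11, 2, 6, 6]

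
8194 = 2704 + 5490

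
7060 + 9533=16593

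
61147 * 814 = 49773658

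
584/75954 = 292/37977 ≈ 0.00769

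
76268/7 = 10895 + 3/7 ≈ 10895.43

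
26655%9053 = 8549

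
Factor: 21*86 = 2^1*3^1*7^1*43^1 = 1806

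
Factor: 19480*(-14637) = -1*2^3*3^1*5^1*7^1*17^1*41^1*487^1 = -285128760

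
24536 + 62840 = 87376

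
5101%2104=893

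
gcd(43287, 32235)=921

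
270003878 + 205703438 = 475707316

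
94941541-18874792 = 76066749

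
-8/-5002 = 4/2501 ≈ 0.00160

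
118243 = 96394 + 21849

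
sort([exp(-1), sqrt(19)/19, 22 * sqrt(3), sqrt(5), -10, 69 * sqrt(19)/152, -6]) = [-10, -6, sqrt(19)/19, exp(-1), 69 * sqrt(19)/152, sqrt(5), 22 * sqrt(3)]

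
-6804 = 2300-9104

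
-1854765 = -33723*55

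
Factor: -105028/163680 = -1*2^(-3)*3^(-1)*5^(-1)*7^1*11^1 = -77/120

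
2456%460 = 156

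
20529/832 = 24 + 561/832 ≈ 24.67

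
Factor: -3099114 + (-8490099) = -1*3^1*47^1*82193^1 = -11589213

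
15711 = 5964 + 9747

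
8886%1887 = 1338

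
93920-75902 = 18018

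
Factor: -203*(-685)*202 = 2^1*5^1*7^1*29^1*101^1*137^1 = 28089110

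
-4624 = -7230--2606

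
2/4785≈0.000418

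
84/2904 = 7/242 ≈ 0.0289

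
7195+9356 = 16551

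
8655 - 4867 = 3788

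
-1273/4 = -318 - 1/4 = -318.25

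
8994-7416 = 1578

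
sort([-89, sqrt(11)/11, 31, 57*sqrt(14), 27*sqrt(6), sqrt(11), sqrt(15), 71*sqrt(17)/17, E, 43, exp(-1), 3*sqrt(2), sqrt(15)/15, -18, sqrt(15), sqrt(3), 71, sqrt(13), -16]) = [-89, -18, -16, sqrt(15)/15, sqrt(11)/11, exp(-1), sqrt(3), E, sqrt(11), sqrt(13), sqrt(15), sqrt(15), 3*sqrt(2), 71*sqrt(17)/17, 31, 43, 27*sqrt(6), 71, 57*sqrt(14)]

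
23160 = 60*386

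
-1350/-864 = 25/16 ≈ 1.56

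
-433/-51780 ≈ 0.00836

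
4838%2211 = 416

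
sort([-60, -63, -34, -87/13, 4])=[-63, -60, -34, -87/13, 4]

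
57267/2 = 28633 + 1/2 = 28633.50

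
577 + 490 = 1067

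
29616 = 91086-61470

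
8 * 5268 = 42144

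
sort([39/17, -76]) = [-76, 39/17]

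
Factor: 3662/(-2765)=-1*2^1*5^(-1)*7^(-1)*79^(-1)*1831^1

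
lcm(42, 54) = 378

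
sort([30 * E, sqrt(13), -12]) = [-12, sqrt(13), 30 * E]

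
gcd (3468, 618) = 6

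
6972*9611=67007892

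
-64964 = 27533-92497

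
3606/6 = 601 = 601.00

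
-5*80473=-402365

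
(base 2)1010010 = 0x52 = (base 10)82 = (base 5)312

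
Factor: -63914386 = -1 * 2^1 * 157^1 * 203549^1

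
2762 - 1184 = 1578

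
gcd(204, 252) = 12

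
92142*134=12347028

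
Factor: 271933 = 29^1*9377^1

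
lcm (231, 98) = 3234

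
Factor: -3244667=-1 * 3244667^1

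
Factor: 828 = 2^2 * 3^2 * 23^1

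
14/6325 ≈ 0.00221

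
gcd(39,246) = 3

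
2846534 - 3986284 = -1139750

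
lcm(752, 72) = 6768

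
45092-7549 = 37543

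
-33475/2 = -16737 - 1/2 = -16737.50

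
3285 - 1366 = 1919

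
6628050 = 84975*78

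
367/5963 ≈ 0.0615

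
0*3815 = 0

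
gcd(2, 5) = 1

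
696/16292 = 174/4073 ≈ 0.0427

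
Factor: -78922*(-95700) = 2^3*3^1*5^2*11^1*29^1*39461^1 = 7552835400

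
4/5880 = 1/1470 ≈ 0.000680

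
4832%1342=806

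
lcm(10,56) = 280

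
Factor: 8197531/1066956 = 2^(-2) * 3^(-1) * 11^(-1) * 19^1 * 59^(-1) * 137^(-1) * 431449^1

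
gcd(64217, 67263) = 1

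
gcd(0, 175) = 175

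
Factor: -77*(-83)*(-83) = -1*7^1*11^1*83^2 = -530453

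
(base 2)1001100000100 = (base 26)756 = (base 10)4868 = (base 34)476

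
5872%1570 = 1162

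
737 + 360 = 1097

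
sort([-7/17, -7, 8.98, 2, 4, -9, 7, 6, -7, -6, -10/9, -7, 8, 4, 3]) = [-9, -7, -7, -7, -6, -10/9, -7/17, 2, 3, 4, 4, 6, 7, 8, 8.98]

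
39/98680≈0.000395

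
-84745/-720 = 117+101/144 ≈ 117.70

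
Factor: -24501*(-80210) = 2^1*3^1*5^1*13^1*617^1*8167^1 = 1965225210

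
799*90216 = 72082584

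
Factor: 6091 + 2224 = 5^1*1663^1 = 8315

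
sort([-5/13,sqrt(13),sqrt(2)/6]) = [-5/13,sqrt(2)/6,sqrt(13)]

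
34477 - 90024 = -55547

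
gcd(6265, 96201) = 7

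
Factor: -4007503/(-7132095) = 3^(-2)*5^(-1)*17^(-1)*347^1*9323^(-1)*11549^1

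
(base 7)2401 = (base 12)617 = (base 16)373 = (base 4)31303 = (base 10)883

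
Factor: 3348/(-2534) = -1*2^1*3^3*7^(-1)*31^1*181^(-1) = -1674/1267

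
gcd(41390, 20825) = 5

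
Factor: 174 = 2^1 * 3^1 * 29^1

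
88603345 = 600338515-511735170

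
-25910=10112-36022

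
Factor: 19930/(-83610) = -1*3^(-2)*929^(-1)*1993^1 = -1993/8361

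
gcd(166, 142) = 2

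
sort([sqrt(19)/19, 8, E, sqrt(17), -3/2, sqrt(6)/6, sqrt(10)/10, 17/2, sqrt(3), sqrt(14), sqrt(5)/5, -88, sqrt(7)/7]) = [-88, -3/2, sqrt(19)/19, sqrt(10)/10, sqrt(7)/7, sqrt(6)/6, sqrt(5)/5, sqrt(3), E, sqrt(14), sqrt(17), 8, 17/2]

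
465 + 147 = 612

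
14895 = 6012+8883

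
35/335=7/67 ≈ 0.104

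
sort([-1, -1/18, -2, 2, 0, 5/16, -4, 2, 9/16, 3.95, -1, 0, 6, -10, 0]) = [-10, -4, -2, -1, -1, -1/18, 0, 0, 0, 5/16, 9/16, 2, 2, 3.95, 6]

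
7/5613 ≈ 0.00125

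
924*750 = 693000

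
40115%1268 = 807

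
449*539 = 242011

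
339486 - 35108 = 304378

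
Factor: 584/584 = 1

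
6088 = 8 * 761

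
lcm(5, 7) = 35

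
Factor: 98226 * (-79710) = -1 * 2^2 * 3^4 * 5^1 * 17^1 * 107^1 * 2657^1 = -7829594460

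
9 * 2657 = 23913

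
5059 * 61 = 308599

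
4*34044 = 136176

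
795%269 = 257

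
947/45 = 21 + 2/45 ≈ 21.04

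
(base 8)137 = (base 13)74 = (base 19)50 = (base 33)2t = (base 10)95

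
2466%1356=1110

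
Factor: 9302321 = 7^1*311^1*4273^1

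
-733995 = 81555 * (-9)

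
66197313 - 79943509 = -13746196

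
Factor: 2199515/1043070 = 2^(-1)*3^(-1)*7^(-1)*4967^(-1)*439903^1 = 439903/208614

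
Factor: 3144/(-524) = -1 * 2^1 * 3^1 = -6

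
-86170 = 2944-89114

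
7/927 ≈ 0.00755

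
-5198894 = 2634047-7832941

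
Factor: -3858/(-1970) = 3^1 * 5^(-1) * 197^(-1) * 643^1 = 1929/985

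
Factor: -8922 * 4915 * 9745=-1 * 2^1 * 3^1 * 5^2 * 983^1 * 1487^1 * 1949^1=-427334134350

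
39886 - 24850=15036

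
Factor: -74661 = -1*3^1*41^1*607^1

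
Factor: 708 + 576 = 2^2 * 3^1 * 107^1 = 1284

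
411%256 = 155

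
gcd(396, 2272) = 4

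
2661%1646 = 1015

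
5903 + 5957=11860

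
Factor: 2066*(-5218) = -1*2^2*1033^1*2609^1 = -10780388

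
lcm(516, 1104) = 47472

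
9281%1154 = 49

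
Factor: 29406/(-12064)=-1 * 2^(-4) * 3^1 * 13^1=-39/16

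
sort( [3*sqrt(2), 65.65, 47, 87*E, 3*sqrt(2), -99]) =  [-99, 3*sqrt(2), 3*sqrt(2), 47, 65.65, 87*E]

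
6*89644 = 537864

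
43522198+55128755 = 98650953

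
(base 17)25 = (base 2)100111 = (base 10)39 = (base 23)1g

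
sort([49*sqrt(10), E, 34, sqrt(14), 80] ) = [E, sqrt(14), 34, 80, 49*sqrt(10)] 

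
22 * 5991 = 131802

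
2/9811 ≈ 0.000204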